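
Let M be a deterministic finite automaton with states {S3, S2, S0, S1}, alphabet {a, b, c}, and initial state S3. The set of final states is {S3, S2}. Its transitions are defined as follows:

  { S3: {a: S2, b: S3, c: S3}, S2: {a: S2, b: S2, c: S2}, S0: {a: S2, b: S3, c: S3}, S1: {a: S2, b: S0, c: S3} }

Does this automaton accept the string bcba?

Yes

S3 → S3 → S3 → S3 → S2
End state S2 is accepting.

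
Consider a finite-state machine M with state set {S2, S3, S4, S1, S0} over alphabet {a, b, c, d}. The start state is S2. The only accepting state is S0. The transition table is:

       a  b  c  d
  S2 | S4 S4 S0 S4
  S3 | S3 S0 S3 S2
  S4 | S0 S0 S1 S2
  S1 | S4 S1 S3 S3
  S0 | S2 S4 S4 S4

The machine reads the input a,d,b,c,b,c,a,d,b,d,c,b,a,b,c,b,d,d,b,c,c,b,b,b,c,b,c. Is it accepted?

No

start at S2
read 'a': S2 → S4
read 'd': S4 → S2
read 'b': S2 → S4
read 'c': S4 → S1
read 'b': S1 → S1
read 'c': S1 → S3
read 'a': S3 → S3
read 'd': S3 → S2
read 'b': S2 → S4
read 'd': S4 → S2
read 'c': S2 → S0
read 'b': S0 → S4
read 'a': S4 → S0
read 'b': S0 → S4
read 'c': S4 → S1
read 'b': S1 → S1
read 'd': S1 → S3
read 'd': S3 → S2
read 'b': S2 → S4
read 'c': S4 → S1
read 'c': S1 → S3
read 'b': S3 → S0
read 'b': S0 → S4
read 'b': S4 → S0
read 'c': S0 → S4
read 'b': S4 → S0
read 'c': S0 → S4
End state S4 is not accepting.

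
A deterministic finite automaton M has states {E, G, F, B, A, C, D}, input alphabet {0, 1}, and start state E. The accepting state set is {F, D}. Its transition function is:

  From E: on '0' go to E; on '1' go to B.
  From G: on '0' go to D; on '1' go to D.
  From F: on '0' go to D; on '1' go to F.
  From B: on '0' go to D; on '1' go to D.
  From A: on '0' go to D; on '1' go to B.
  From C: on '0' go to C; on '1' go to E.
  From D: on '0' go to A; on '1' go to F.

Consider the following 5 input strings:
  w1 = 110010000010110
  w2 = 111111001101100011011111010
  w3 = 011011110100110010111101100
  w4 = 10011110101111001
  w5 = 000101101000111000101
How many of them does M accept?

w1:
  start at E
  read '1': E → B
  read '1': B → D
  read '0': D → A
  read '0': A → D
  read '1': D → F
  read '0': F → D
  read '0': D → A
  read '0': A → D
  read '0': D → A
  read '0': A → D
  read '1': D → F
  read '0': F → D
  read '1': D → F
  read '1': F → F
  read '0': F → D
  end D, accepted
w2:
  start at E
  read '1': E → B
  read '1': B → D
  read '1': D → F
  read '1': F → F
  read '1': F → F
  read '1': F → F
  read '0': F → D
  read '0': D → A
  read '1': A → B
  read '1': B → D
  read '0': D → A
  read '1': A → B
  read '1': B → D
  read '0': D → A
  read '0': A → D
  read '0': D → A
  read '1': A → B
  read '1': B → D
  read '0': D → A
  read '1': A → B
  read '1': B → D
  read '1': D → F
  read '1': F → F
  read '1': F → F
  read '0': F → D
  read '1': D → F
  read '0': F → D
  end D, accepted
w3:
  start at E
  read '0': E → E
  read '1': E → B
  read '1': B → D
  read '0': D → A
  read '1': A → B
  read '1': B → D
  read '1': D → F
  read '1': F → F
  read '0': F → D
  read '1': D → F
  read '0': F → D
  read '0': D → A
  read '1': A → B
  read '1': B → D
  read '0': D → A
  read '0': A → D
  read '1': D → F
  read '0': F → D
  read '1': D → F
  read '1': F → F
  read '1': F → F
  read '1': F → F
  read '0': F → D
  read '1': D → F
  read '1': F → F
  read '0': F → D
  read '0': D → A
  end A, rejected
w4:
  start at E
  read '1': E → B
  read '0': B → D
  read '0': D → A
  read '1': A → B
  read '1': B → D
  read '1': D → F
  read '1': F → F
  read '0': F → D
  read '1': D → F
  read '0': F → D
  read '1': D → F
  read '1': F → F
  read '1': F → F
  read '1': F → F
  read '0': F → D
  read '0': D → A
  read '1': A → B
  end B, rejected
w5:
  start at E
  read '0': E → E
  read '0': E → E
  read '0': E → E
  read '1': E → B
  read '0': B → D
  read '1': D → F
  read '1': F → F
  read '0': F → D
  read '1': D → F
  read '0': F → D
  read '0': D → A
  read '0': A → D
  read '1': D → F
  read '1': F → F
  read '1': F → F
  read '0': F → D
  read '0': D → A
  read '0': A → D
  read '1': D → F
  read '0': F → D
  read '1': D → F
  end F, accepted

3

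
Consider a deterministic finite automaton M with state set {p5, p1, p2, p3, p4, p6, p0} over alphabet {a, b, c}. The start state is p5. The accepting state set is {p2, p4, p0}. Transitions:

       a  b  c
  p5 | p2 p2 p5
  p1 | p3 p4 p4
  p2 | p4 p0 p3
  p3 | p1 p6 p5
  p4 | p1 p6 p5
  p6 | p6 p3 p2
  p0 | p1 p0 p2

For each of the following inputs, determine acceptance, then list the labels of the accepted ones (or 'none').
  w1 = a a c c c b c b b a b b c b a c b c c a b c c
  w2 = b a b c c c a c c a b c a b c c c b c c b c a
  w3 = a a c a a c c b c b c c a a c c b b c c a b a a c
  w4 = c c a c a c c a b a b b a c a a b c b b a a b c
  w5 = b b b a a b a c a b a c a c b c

w4

w1:
  start at p5
  read 'a': p5 → p2
  read 'a': p2 → p4
  read 'c': p4 → p5
  read 'c': p5 → p5
  read 'c': p5 → p5
  read 'b': p5 → p2
  read 'c': p2 → p3
  read 'b': p3 → p6
  read 'b': p6 → p3
  read 'a': p3 → p1
  read 'b': p1 → p4
  read 'b': p4 → p6
  read 'c': p6 → p2
  read 'b': p2 → p0
  read 'a': p0 → p1
  read 'c': p1 → p4
  read 'b': p4 → p6
  read 'c': p6 → p2
  read 'c': p2 → p3
  read 'a': p3 → p1
  read 'b': p1 → p4
  read 'c': p4 → p5
  read 'c': p5 → p5
  end p5, rejected
w2:
  start at p5
  read 'b': p5 → p2
  read 'a': p2 → p4
  read 'b': p4 → p6
  read 'c': p6 → p2
  read 'c': p2 → p3
  read 'c': p3 → p5
  read 'a': p5 → p2
  read 'c': p2 → p3
  read 'c': p3 → p5
  read 'a': p5 → p2
  read 'b': p2 → p0
  read 'c': p0 → p2
  read 'a': p2 → p4
  read 'b': p4 → p6
  read 'c': p6 → p2
  read 'c': p2 → p3
  read 'c': p3 → p5
  read 'b': p5 → p2
  read 'c': p2 → p3
  read 'c': p3 → p5
  read 'b': p5 → p2
  read 'c': p2 → p3
  read 'a': p3 → p1
  end p1, rejected
w3:
  start at p5
  read 'a': p5 → p2
  read 'a': p2 → p4
  read 'c': p4 → p5
  read 'a': p5 → p2
  read 'a': p2 → p4
  read 'c': p4 → p5
  read 'c': p5 → p5
  read 'b': p5 → p2
  read 'c': p2 → p3
  read 'b': p3 → p6
  read 'c': p6 → p2
  read 'c': p2 → p3
  read 'a': p3 → p1
  read 'a': p1 → p3
  read 'c': p3 → p5
  read 'c': p5 → p5
  read 'b': p5 → p2
  read 'b': p2 → p0
  read 'c': p0 → p2
  read 'c': p2 → p3
  read 'a': p3 → p1
  read 'b': p1 → p4
  read 'a': p4 → p1
  read 'a': p1 → p3
  read 'c': p3 → p5
  end p5, rejected
w4:
  start at p5
  read 'c': p5 → p5
  read 'c': p5 → p5
  read 'a': p5 → p2
  read 'c': p2 → p3
  read 'a': p3 → p1
  read 'c': p1 → p4
  read 'c': p4 → p5
  read 'a': p5 → p2
  read 'b': p2 → p0
  read 'a': p0 → p1
  read 'b': p1 → p4
  read 'b': p4 → p6
  read 'a': p6 → p6
  read 'c': p6 → p2
  read 'a': p2 → p4
  read 'a': p4 → p1
  read 'b': p1 → p4
  read 'c': p4 → p5
  read 'b': p5 → p2
  read 'b': p2 → p0
  read 'a': p0 → p1
  read 'a': p1 → p3
  read 'b': p3 → p6
  read 'c': p6 → p2
  end p2, accepted
w5:
  start at p5
  read 'b': p5 → p2
  read 'b': p2 → p0
  read 'b': p0 → p0
  read 'a': p0 → p1
  read 'a': p1 → p3
  read 'b': p3 → p6
  read 'a': p6 → p6
  read 'c': p6 → p2
  read 'a': p2 → p4
  read 'b': p4 → p6
  read 'a': p6 → p6
  read 'c': p6 → p2
  read 'a': p2 → p4
  read 'c': p4 → p5
  read 'b': p5 → p2
  read 'c': p2 → p3
  end p3, rejected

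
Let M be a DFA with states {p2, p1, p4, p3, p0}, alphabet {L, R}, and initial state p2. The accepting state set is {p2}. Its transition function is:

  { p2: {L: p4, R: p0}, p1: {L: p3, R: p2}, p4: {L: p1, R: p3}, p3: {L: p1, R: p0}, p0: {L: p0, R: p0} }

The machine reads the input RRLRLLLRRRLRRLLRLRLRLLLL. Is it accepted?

start at p2
read 'R': p2 → p0
read 'R': p0 → p0
read 'L': p0 → p0
read 'R': p0 → p0
read 'L': p0 → p0
read 'L': p0 → p0
read 'L': p0 → p0
read 'R': p0 → p0
read 'R': p0 → p0
read 'R': p0 → p0
read 'L': p0 → p0
read 'R': p0 → p0
read 'R': p0 → p0
read 'L': p0 → p0
read 'L': p0 → p0
read 'R': p0 → p0
read 'L': p0 → p0
read 'R': p0 → p0
read 'L': p0 → p0
read 'R': p0 → p0
read 'L': p0 → p0
read 'L': p0 → p0
read 'L': p0 → p0
read 'L': p0 → p0
End state p0 is not accepting.

No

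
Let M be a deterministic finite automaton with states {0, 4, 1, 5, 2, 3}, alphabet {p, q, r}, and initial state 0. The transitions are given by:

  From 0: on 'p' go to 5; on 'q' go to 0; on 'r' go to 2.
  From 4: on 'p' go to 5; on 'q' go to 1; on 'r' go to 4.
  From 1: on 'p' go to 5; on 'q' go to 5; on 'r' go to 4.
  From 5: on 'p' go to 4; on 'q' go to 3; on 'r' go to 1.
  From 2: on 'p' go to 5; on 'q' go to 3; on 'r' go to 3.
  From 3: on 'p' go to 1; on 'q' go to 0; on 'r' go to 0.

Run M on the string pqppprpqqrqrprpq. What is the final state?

0 → 5 → 3 → 1 → 5 → 4 → 4 → 5 → 3 → 0 → 2 → 3 → 0 → 5 → 1 → 5 → 3

3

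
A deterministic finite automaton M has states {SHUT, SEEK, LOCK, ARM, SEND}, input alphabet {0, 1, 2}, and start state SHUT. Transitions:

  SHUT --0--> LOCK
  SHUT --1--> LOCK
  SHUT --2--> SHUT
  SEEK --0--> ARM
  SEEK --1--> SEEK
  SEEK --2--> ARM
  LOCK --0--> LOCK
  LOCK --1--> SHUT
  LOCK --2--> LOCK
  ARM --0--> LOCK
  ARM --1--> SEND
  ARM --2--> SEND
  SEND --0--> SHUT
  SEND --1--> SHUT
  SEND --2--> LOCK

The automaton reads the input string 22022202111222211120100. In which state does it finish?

LOCK

start at SHUT
read '2': SHUT → SHUT
read '2': SHUT → SHUT
read '0': SHUT → LOCK
read '2': LOCK → LOCK
read '2': LOCK → LOCK
read '2': LOCK → LOCK
read '0': LOCK → LOCK
read '2': LOCK → LOCK
read '1': LOCK → SHUT
read '1': SHUT → LOCK
read '1': LOCK → SHUT
read '2': SHUT → SHUT
read '2': SHUT → SHUT
read '2': SHUT → SHUT
read '2': SHUT → SHUT
read '1': SHUT → LOCK
read '1': LOCK → SHUT
read '1': SHUT → LOCK
read '2': LOCK → LOCK
read '0': LOCK → LOCK
read '1': LOCK → SHUT
read '0': SHUT → LOCK
read '0': LOCK → LOCK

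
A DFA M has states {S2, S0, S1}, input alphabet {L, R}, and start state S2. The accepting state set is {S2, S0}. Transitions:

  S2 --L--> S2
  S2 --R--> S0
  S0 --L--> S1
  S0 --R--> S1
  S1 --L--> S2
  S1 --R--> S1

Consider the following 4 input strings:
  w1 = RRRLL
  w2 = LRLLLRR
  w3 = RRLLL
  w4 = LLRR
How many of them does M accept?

2

w1: Trace: S2 -R-> S0 -R-> S1 -R-> S1 -L-> S2 -L-> S2  → end S2, accepted
w2: Trace: S2 -L-> S2 -R-> S0 -L-> S1 -L-> S2 -L-> S2 -R-> S0 -R-> S1  → end S1, rejected
w3: Trace: S2 -R-> S0 -R-> S1 -L-> S2 -L-> S2 -L-> S2  → end S2, accepted
w4: Trace: S2 -L-> S2 -L-> S2 -R-> S0 -R-> S1  → end S1, rejected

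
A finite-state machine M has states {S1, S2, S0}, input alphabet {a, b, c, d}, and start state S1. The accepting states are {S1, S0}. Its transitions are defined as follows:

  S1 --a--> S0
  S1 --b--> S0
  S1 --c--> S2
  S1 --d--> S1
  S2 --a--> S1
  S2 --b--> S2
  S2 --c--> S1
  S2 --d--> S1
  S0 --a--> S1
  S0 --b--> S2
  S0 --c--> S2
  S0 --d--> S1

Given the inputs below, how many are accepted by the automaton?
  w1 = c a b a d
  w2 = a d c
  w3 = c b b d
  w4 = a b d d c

2

w1: S1 → S2 → S1 → S0 → S1 → S1  → end S1, accepted
w2: S1 → S0 → S1 → S2  → end S2, rejected
w3: S1 → S2 → S2 → S2 → S1  → end S1, accepted
w4: S1 → S0 → S2 → S1 → S1 → S2  → end S2, rejected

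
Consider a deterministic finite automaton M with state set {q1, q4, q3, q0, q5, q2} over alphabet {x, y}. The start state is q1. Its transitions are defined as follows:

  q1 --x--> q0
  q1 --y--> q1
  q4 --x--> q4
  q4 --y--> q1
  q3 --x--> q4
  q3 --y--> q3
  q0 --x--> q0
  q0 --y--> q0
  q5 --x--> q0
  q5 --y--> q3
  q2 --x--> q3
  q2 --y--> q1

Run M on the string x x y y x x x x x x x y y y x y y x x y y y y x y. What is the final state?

q1 → q0 → q0 → q0 → q0 → q0 → q0 → q0 → q0 → q0 → q0 → q0 → q0 → q0 → q0 → q0 → q0 → q0 → q0 → q0 → q0 → q0 → q0 → q0 → q0 → q0

q0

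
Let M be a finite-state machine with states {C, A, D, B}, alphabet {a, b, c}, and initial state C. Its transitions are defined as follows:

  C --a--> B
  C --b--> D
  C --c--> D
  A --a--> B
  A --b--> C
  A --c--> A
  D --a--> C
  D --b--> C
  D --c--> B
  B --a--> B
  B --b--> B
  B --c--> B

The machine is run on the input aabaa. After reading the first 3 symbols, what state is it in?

B

C → B → B → B
After 3 symbols: B.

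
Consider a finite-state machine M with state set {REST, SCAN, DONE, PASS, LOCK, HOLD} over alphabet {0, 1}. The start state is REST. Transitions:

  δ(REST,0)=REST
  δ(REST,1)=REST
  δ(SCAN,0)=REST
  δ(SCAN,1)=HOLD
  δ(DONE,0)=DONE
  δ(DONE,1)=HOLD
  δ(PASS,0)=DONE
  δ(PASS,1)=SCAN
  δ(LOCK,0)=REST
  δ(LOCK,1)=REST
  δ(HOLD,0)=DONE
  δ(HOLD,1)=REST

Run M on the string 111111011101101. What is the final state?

REST

start at REST
read '1': REST → REST
read '1': REST → REST
read '1': REST → REST
read '1': REST → REST
read '1': REST → REST
read '1': REST → REST
read '0': REST → REST
read '1': REST → REST
read '1': REST → REST
read '1': REST → REST
read '0': REST → REST
read '1': REST → REST
read '1': REST → REST
read '0': REST → REST
read '1': REST → REST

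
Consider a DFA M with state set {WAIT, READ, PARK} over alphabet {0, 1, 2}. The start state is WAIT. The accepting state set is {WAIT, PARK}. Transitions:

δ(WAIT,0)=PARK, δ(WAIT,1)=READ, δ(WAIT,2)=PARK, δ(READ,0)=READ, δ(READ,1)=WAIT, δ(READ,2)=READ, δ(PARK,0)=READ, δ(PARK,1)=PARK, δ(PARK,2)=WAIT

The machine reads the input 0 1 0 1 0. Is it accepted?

start at WAIT
read '0': WAIT → PARK
read '1': PARK → PARK
read '0': PARK → READ
read '1': READ → WAIT
read '0': WAIT → PARK
End state PARK is accepting.

Yes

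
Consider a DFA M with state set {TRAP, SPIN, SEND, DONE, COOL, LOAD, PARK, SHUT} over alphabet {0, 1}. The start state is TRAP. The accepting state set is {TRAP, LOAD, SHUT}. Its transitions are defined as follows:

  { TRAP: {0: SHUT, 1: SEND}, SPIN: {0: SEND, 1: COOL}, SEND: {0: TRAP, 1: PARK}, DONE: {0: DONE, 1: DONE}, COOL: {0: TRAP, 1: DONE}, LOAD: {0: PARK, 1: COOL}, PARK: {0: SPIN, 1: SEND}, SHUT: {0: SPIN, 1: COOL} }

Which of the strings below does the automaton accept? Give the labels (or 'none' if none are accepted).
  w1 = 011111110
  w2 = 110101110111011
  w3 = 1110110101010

w3

w1: TRAP → SHUT → COOL → DONE → DONE → DONE → DONE → DONE → DONE → DONE  → end DONE, rejected
w2: TRAP → SEND → PARK → SPIN → COOL → TRAP → SEND → PARK → SEND → TRAP → SEND → PARK → SEND → TRAP → SEND → PARK  → end PARK, rejected
w3: TRAP → SEND → PARK → SEND → TRAP → SEND → PARK → SPIN → COOL → TRAP → SEND → TRAP → SEND → TRAP  → end TRAP, accepted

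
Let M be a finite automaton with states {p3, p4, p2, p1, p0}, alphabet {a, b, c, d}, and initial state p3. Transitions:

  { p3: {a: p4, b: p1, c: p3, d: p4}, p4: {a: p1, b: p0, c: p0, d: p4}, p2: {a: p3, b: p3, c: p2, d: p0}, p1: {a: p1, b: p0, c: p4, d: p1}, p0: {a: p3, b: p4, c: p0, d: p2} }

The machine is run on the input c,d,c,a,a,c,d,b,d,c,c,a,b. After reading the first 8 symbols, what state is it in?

Trace: p3 -c-> p3 -d-> p4 -c-> p0 -a-> p3 -a-> p4 -c-> p0 -d-> p2 -b-> p3
After 8 symbols: p3.

p3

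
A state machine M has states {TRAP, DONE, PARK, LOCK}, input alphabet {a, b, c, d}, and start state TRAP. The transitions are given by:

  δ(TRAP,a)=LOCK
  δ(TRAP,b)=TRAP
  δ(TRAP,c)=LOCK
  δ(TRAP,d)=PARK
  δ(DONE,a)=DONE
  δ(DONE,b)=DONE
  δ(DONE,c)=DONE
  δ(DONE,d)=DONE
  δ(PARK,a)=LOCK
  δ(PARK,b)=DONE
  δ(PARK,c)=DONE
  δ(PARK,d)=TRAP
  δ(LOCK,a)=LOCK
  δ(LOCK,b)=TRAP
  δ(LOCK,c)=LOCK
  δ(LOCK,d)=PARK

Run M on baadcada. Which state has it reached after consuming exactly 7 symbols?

DONE

TRAP → TRAP → LOCK → LOCK → PARK → DONE → DONE → DONE
After 7 symbols: DONE.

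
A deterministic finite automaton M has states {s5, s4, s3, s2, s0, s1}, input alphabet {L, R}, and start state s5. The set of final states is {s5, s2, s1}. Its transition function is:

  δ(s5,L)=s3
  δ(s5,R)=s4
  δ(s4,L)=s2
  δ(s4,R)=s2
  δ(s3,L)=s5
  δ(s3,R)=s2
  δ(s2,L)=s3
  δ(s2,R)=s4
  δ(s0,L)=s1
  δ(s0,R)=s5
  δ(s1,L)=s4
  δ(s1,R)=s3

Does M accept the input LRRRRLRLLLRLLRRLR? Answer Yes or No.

No

start at s5
read 'L': s5 → s3
read 'R': s3 → s2
read 'R': s2 → s4
read 'R': s4 → s2
read 'R': s2 → s4
read 'L': s4 → s2
read 'R': s2 → s4
read 'L': s4 → s2
read 'L': s2 → s3
read 'L': s3 → s5
read 'R': s5 → s4
read 'L': s4 → s2
read 'L': s2 → s3
read 'R': s3 → s2
read 'R': s2 → s4
read 'L': s4 → s2
read 'R': s2 → s4
End state s4 is not accepting.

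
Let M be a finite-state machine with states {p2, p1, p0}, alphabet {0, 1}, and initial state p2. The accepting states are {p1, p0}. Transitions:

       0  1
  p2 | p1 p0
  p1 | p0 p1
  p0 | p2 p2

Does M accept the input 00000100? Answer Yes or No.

Trace: p2 -0-> p1 -0-> p0 -0-> p2 -0-> p1 -0-> p0 -1-> p2 -0-> p1 -0-> p0
End state p0 is accepting.

Yes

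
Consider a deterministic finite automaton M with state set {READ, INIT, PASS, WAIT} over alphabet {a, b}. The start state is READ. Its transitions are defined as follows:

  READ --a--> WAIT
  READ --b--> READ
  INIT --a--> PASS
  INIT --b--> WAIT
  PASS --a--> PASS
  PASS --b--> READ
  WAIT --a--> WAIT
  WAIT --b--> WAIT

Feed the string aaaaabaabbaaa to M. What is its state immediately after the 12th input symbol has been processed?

WAIT

start at READ
read 'a': READ → WAIT
read 'a': WAIT → WAIT
read 'a': WAIT → WAIT
read 'a': WAIT → WAIT
read 'a': WAIT → WAIT
read 'b': WAIT → WAIT
read 'a': WAIT → WAIT
read 'a': WAIT → WAIT
read 'b': WAIT → WAIT
read 'b': WAIT → WAIT
read 'a': WAIT → WAIT
read 'a': WAIT → WAIT
After 12 symbols: WAIT.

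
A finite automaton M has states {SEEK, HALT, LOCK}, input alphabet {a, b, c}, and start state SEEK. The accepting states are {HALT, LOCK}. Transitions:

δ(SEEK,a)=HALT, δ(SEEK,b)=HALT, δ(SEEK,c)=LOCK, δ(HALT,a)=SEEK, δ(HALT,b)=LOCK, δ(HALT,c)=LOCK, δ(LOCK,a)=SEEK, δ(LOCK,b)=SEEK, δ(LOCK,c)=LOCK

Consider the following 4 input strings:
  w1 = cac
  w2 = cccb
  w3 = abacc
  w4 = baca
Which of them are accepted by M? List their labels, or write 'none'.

w1, w3

w1: SEEK → LOCK → SEEK → LOCK  → end LOCK, accepted
w2: SEEK → LOCK → LOCK → LOCK → SEEK  → end SEEK, rejected
w3: SEEK → HALT → LOCK → SEEK → LOCK → LOCK  → end LOCK, accepted
w4: SEEK → HALT → SEEK → LOCK → SEEK  → end SEEK, rejected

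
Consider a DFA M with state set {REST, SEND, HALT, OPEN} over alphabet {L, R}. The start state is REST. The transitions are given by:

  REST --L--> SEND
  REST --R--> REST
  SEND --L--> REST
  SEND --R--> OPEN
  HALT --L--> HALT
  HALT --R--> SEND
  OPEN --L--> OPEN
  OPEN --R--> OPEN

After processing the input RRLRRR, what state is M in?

REST → REST → REST → SEND → OPEN → OPEN → OPEN

OPEN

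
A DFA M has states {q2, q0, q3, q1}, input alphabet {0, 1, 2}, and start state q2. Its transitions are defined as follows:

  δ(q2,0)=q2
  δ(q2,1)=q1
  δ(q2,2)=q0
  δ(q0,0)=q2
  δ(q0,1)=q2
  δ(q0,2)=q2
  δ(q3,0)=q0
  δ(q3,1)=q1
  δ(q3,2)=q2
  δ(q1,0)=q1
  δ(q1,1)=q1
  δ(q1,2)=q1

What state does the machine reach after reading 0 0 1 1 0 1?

q1

Trace: q2 -0-> q2 -0-> q2 -1-> q1 -1-> q1 -0-> q1 -1-> q1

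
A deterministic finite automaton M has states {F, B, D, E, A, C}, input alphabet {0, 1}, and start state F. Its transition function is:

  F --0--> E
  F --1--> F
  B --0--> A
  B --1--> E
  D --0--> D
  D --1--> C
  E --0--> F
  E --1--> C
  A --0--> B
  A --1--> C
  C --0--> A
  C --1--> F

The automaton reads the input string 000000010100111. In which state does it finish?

F → E → F → E → F → E → F → E → C → A → C → A → B → E → C → F

F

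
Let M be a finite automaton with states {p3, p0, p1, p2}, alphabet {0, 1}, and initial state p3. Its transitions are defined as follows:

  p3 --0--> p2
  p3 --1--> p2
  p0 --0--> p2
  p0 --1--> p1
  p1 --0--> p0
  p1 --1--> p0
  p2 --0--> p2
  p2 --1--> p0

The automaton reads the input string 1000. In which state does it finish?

p2

start at p3
read '1': p3 → p2
read '0': p2 → p2
read '0': p2 → p2
read '0': p2 → p2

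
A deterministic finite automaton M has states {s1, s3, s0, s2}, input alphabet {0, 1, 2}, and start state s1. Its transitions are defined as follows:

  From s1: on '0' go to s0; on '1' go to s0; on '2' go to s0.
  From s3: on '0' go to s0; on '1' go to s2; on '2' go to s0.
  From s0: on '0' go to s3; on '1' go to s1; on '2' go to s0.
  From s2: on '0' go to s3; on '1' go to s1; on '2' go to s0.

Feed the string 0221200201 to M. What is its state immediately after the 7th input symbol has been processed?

s0

start at s1
read '0': s1 → s0
read '2': s0 → s0
read '2': s0 → s0
read '1': s0 → s1
read '2': s1 → s0
read '0': s0 → s3
read '0': s3 → s0
After 7 symbols: s0.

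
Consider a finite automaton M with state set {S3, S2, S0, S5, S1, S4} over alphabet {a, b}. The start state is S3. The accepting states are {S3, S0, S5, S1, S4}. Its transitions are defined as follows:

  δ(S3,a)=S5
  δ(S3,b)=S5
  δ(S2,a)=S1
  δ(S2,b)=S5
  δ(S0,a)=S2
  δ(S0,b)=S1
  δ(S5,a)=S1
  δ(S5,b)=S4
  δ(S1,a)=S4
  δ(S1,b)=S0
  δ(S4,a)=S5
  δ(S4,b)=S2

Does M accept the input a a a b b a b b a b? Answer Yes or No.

S3 → S5 → S1 → S4 → S2 → S5 → S1 → S0 → S1 → S4 → S2
End state S2 is not accepting.

No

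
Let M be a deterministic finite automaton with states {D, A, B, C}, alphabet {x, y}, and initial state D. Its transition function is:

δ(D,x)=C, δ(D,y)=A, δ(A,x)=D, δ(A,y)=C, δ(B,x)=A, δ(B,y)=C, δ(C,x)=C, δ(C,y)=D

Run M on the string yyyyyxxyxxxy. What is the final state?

D

D → A → C → D → A → C → C → C → D → C → C → C → D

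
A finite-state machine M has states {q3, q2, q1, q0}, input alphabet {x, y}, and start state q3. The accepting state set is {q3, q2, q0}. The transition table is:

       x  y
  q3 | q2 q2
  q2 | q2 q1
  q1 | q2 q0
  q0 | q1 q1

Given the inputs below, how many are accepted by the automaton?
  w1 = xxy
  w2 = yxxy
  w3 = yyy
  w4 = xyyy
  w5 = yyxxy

1

w1: q3 → q2 → q2 → q1  → end q1, rejected
w2: q3 → q2 → q2 → q2 → q1  → end q1, rejected
w3: q3 → q2 → q1 → q0  → end q0, accepted
w4: q3 → q2 → q1 → q0 → q1  → end q1, rejected
w5: q3 → q2 → q1 → q2 → q2 → q1  → end q1, rejected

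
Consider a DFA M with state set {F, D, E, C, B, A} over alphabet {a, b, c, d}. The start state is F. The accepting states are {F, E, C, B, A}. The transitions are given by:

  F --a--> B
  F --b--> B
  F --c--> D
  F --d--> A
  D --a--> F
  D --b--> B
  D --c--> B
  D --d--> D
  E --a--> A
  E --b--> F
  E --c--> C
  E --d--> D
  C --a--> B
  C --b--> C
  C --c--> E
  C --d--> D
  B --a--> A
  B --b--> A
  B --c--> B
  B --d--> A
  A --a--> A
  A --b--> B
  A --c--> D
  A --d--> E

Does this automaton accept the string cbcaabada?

Trace: F -c-> D -b-> B -c-> B -a-> A -a-> A -b-> B -a-> A -d-> E -a-> A
End state A is accepting.

Yes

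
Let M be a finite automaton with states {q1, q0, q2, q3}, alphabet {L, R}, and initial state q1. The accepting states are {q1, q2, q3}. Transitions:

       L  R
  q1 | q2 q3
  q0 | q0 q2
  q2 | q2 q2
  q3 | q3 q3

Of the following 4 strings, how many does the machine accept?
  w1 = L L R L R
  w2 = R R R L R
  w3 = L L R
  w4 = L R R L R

4

w1: q1 → q2 → q2 → q2 → q2 → q2  → end q2, accepted
w2: q1 → q3 → q3 → q3 → q3 → q3  → end q3, accepted
w3: q1 → q2 → q2 → q2  → end q2, accepted
w4: q1 → q2 → q2 → q2 → q2 → q2  → end q2, accepted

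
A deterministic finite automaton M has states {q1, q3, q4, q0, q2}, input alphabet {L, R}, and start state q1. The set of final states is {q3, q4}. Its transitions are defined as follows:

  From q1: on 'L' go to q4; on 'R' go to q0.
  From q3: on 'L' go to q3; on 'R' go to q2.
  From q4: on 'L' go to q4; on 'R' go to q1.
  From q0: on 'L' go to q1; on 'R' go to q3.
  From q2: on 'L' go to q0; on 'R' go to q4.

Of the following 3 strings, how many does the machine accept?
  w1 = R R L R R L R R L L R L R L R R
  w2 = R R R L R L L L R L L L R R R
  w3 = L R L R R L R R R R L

2

w1: q1 → q0 → q3 → q3 → q2 → q4 → q4 → q1 → q0 → q1 → q4 → q1 → q4 → q1 → q4 → q1 → q0  → end q0, rejected
w2: q1 → q0 → q3 → q2 → q0 → q3 → q3 → q3 → q3 → q2 → q0 → q1 → q4 → q1 → q0 → q3  → end q3, accepted
w3: q1 → q4 → q1 → q4 → q1 → q0 → q1 → q0 → q3 → q2 → q4 → q4  → end q4, accepted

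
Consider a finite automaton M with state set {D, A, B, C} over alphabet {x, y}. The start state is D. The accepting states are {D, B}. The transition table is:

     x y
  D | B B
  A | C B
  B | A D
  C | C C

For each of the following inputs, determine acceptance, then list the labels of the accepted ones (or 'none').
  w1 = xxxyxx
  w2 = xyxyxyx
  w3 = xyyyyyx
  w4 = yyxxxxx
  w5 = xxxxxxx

w2, w3

w1: D → B → A → C → C → C → C  → end C, rejected
w2: D → B → D → B → D → B → D → B  → end B, accepted
w3: D → B → D → B → D → B → D → B  → end B, accepted
w4: D → B → D → B → A → C → C → C  → end C, rejected
w5: D → B → A → C → C → C → C → C  → end C, rejected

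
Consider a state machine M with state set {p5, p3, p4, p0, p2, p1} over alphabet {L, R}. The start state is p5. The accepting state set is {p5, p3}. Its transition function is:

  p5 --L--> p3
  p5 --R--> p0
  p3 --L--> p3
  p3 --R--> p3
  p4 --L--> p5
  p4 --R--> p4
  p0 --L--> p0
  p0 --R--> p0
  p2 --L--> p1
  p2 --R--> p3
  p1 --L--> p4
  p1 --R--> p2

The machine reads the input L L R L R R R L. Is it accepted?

Yes

start at p5
read 'L': p5 → p3
read 'L': p3 → p3
read 'R': p3 → p3
read 'L': p3 → p3
read 'R': p3 → p3
read 'R': p3 → p3
read 'R': p3 → p3
read 'L': p3 → p3
End state p3 is accepting.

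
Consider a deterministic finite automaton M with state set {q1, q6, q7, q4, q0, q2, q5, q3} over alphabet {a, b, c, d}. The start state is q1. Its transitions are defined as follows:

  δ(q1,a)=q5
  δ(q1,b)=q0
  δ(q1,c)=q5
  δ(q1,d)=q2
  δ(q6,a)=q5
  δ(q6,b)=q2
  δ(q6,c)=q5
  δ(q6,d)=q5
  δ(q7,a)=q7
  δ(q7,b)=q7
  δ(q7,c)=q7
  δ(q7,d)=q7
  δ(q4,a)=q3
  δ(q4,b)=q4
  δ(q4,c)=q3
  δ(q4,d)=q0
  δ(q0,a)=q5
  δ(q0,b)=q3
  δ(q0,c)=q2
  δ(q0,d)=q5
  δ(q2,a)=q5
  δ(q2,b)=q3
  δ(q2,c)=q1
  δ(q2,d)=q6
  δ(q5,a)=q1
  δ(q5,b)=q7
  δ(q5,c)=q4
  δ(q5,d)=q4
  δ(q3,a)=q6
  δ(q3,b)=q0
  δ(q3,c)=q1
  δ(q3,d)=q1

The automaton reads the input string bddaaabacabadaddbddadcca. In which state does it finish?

q7

q1 → q0 → q5 → q4 → q3 → q6 → q5 → q7 → q7 → q7 → q7 → q7 → q7 → q7 → q7 → q7 → q7 → q7 → q7 → q7 → q7 → q7 → q7 → q7 → q7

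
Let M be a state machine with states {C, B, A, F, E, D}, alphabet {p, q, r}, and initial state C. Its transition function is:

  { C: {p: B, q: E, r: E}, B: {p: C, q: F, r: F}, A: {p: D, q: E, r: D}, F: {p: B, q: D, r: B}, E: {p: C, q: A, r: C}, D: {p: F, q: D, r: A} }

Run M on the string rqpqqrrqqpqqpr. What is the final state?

Trace: C -r-> E -q-> A -p-> D -q-> D -q-> D -r-> A -r-> D -q-> D -q-> D -p-> F -q-> D -q-> D -p-> F -r-> B

B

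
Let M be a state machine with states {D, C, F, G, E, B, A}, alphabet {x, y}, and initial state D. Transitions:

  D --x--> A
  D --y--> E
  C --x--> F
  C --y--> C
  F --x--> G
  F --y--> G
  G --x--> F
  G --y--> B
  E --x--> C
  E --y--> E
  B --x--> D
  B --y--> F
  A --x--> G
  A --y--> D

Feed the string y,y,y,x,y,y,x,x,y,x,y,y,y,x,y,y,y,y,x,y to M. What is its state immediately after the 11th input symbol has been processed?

E

D → E → E → E → C → C → C → F → G → B → D → E
After 11 symbols: E.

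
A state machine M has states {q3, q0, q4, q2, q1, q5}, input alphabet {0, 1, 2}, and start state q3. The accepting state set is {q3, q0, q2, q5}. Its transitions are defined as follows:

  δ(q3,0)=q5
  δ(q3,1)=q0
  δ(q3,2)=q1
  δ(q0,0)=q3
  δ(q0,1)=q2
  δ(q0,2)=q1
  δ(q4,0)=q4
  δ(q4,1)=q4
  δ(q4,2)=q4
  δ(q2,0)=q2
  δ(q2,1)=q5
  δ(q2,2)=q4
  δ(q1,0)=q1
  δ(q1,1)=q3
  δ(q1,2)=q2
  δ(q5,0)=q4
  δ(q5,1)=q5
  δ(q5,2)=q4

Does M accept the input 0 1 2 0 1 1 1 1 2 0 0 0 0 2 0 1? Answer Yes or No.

No

start at q3
read '0': q3 → q5
read '1': q5 → q5
read '2': q5 → q4
read '0': q4 → q4
read '1': q4 → q4
read '1': q4 → q4
read '1': q4 → q4
read '1': q4 → q4
read '2': q4 → q4
read '0': q4 → q4
read '0': q4 → q4
read '0': q4 → q4
read '0': q4 → q4
read '2': q4 → q4
read '0': q4 → q4
read '1': q4 → q4
End state q4 is not accepting.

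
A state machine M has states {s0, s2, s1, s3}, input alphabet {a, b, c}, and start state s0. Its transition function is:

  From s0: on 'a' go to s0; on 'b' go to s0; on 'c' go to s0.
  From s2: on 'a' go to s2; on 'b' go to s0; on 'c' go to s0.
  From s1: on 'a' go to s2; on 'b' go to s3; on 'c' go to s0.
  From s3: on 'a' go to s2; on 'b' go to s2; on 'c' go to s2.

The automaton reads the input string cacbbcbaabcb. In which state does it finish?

s0

s0 → s0 → s0 → s0 → s0 → s0 → s0 → s0 → s0 → s0 → s0 → s0 → s0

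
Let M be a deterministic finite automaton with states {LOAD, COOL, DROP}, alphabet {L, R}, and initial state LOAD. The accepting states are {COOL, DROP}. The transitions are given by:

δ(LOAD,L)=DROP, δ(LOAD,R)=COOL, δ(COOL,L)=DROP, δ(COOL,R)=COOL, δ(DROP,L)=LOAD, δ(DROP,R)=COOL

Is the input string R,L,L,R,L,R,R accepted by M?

Yes

start at LOAD
read 'R': LOAD → COOL
read 'L': COOL → DROP
read 'L': DROP → LOAD
read 'R': LOAD → COOL
read 'L': COOL → DROP
read 'R': DROP → COOL
read 'R': COOL → COOL
End state COOL is accepting.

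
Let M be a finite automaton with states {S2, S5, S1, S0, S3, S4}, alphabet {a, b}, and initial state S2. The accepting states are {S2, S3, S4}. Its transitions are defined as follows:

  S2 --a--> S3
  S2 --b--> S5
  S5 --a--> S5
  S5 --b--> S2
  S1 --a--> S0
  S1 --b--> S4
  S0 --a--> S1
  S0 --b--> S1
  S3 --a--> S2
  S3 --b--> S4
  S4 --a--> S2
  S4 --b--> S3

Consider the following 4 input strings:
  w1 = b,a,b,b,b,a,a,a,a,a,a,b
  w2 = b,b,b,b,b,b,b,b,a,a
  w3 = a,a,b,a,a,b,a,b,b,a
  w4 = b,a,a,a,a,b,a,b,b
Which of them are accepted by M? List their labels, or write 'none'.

w2, w3, w4

w1: Trace: S2 -b-> S5 -a-> S5 -b-> S2 -b-> S5 -b-> S2 -a-> S3 -a-> S2 -a-> S3 -a-> S2 -a-> S3 -a-> S2 -b-> S5  → end S5, rejected
w2: Trace: S2 -b-> S5 -b-> S2 -b-> S5 -b-> S2 -b-> S5 -b-> S2 -b-> S5 -b-> S2 -a-> S3 -a-> S2  → end S2, accepted
w3: Trace: S2 -a-> S3 -a-> S2 -b-> S5 -a-> S5 -a-> S5 -b-> S2 -a-> S3 -b-> S4 -b-> S3 -a-> S2  → end S2, accepted
w4: Trace: S2 -b-> S5 -a-> S5 -a-> S5 -a-> S5 -a-> S5 -b-> S2 -a-> S3 -b-> S4 -b-> S3  → end S3, accepted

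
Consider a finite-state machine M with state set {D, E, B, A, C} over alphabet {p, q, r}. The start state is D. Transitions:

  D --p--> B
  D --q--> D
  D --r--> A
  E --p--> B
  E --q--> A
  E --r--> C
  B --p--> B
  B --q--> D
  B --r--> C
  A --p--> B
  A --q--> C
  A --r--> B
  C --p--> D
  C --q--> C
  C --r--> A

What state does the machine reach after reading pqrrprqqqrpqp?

D → B → D → A → B → B → C → C → C → C → A → B → D → B

B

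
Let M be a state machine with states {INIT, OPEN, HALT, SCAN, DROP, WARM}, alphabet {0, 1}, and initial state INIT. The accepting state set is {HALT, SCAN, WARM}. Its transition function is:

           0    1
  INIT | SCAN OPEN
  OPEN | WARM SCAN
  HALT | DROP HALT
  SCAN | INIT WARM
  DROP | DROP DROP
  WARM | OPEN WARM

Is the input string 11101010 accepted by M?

start at INIT
read '1': INIT → OPEN
read '1': OPEN → SCAN
read '1': SCAN → WARM
read '0': WARM → OPEN
read '1': OPEN → SCAN
read '0': SCAN → INIT
read '1': INIT → OPEN
read '0': OPEN → WARM
End state WARM is accepting.

Yes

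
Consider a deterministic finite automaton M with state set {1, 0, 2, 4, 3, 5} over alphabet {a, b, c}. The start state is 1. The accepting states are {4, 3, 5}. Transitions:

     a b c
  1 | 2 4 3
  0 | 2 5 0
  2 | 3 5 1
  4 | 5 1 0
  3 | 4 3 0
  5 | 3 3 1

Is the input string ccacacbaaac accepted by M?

No

Trace: 1 -c-> 3 -c-> 0 -a-> 2 -c-> 1 -a-> 2 -c-> 1 -b-> 4 -a-> 5 -a-> 3 -a-> 4 -c-> 0
End state 0 is not accepting.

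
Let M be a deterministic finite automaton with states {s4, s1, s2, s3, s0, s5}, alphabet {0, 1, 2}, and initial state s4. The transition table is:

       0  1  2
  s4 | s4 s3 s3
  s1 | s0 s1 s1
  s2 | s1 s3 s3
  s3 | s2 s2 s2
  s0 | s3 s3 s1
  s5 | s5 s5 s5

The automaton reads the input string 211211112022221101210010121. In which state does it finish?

start at s4
read '2': s4 → s3
read '1': s3 → s2
read '1': s2 → s3
read '2': s3 → s2
read '1': s2 → s3
read '1': s3 → s2
read '1': s2 → s3
read '1': s3 → s2
read '2': s2 → s3
read '0': s3 → s2
read '2': s2 → s3
read '2': s3 → s2
read '2': s2 → s3
read '2': s3 → s2
read '1': s2 → s3
read '1': s3 → s2
read '0': s2 → s1
read '1': s1 → s1
read '2': s1 → s1
read '1': s1 → s1
read '0': s1 → s0
read '0': s0 → s3
read '1': s3 → s2
read '0': s2 → s1
read '1': s1 → s1
read '2': s1 → s1
read '1': s1 → s1

s1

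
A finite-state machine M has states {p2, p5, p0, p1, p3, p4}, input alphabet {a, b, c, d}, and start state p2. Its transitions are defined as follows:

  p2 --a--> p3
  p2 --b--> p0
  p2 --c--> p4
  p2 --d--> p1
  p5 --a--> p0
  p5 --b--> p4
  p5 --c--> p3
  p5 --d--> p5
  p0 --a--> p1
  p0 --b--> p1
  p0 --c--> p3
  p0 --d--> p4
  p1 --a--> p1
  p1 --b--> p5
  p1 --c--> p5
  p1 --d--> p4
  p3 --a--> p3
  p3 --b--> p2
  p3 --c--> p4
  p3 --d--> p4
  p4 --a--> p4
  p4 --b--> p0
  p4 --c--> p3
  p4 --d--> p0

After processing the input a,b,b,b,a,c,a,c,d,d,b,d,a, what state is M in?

p4

Trace: p2 -a-> p3 -b-> p2 -b-> p0 -b-> p1 -a-> p1 -c-> p5 -a-> p0 -c-> p3 -d-> p4 -d-> p0 -b-> p1 -d-> p4 -a-> p4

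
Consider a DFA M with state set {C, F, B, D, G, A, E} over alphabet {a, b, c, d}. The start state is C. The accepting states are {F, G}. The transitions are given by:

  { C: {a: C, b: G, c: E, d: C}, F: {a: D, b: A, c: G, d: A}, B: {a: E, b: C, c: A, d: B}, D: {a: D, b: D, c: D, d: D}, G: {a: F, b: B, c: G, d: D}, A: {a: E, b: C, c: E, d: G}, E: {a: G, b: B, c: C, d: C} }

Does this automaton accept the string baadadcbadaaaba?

No

C → G → F → D → D → D → D → D → D → D → D → D → D → D → D → D
End state D is not accepting.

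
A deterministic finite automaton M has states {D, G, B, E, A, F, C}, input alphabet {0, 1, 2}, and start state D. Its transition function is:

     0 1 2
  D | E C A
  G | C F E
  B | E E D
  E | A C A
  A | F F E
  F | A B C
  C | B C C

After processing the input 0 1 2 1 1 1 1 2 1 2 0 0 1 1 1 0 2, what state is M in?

D

start at D
read '0': D → E
read '1': E → C
read '2': C → C
read '1': C → C
read '1': C → C
read '1': C → C
read '1': C → C
read '2': C → C
read '1': C → C
read '2': C → C
read '0': C → B
read '0': B → E
read '1': E → C
read '1': C → C
read '1': C → C
read '0': C → B
read '2': B → D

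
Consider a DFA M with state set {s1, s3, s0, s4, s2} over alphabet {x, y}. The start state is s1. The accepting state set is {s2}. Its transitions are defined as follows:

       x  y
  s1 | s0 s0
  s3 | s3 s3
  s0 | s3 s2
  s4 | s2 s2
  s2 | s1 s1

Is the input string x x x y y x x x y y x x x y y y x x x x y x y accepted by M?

No

Trace: s1 -x-> s0 -x-> s3 -x-> s3 -y-> s3 -y-> s3 -x-> s3 -x-> s3 -x-> s3 -y-> s3 -y-> s3 -x-> s3 -x-> s3 -x-> s3 -y-> s3 -y-> s3 -y-> s3 -x-> s3 -x-> s3 -x-> s3 -x-> s3 -y-> s3 -x-> s3 -y-> s3
End state s3 is not accepting.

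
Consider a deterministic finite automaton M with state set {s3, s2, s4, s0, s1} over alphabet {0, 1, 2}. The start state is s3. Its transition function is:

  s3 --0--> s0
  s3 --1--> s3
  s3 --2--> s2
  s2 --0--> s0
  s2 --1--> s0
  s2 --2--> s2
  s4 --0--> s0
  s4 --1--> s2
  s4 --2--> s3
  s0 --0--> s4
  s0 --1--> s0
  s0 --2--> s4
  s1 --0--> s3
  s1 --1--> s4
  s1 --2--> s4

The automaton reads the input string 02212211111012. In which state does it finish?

s2

start at s3
read '0': s3 → s0
read '2': s0 → s4
read '2': s4 → s3
read '1': s3 → s3
read '2': s3 → s2
read '2': s2 → s2
read '1': s2 → s0
read '1': s0 → s0
read '1': s0 → s0
read '1': s0 → s0
read '1': s0 → s0
read '0': s0 → s4
read '1': s4 → s2
read '2': s2 → s2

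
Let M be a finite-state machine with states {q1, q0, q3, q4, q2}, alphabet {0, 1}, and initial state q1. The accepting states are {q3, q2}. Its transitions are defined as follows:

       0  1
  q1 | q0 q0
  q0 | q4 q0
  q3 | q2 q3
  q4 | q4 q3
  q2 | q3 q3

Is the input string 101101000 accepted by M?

Yes

q1 → q0 → q4 → q3 → q3 → q2 → q3 → q2 → q3 → q2
End state q2 is accepting.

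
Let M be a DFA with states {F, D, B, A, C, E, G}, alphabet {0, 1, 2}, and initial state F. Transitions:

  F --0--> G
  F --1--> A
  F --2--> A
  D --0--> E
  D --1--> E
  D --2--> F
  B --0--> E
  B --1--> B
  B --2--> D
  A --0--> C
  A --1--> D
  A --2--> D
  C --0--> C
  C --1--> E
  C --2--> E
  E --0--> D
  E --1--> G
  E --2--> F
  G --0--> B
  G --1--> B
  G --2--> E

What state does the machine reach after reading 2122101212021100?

D

start at F
read '2': F → A
read '1': A → D
read '2': D → F
read '2': F → A
read '1': A → D
read '0': D → E
read '1': E → G
read '2': G → E
read '1': E → G
read '2': G → E
read '0': E → D
read '2': D → F
read '1': F → A
read '1': A → D
read '0': D → E
read '0': E → D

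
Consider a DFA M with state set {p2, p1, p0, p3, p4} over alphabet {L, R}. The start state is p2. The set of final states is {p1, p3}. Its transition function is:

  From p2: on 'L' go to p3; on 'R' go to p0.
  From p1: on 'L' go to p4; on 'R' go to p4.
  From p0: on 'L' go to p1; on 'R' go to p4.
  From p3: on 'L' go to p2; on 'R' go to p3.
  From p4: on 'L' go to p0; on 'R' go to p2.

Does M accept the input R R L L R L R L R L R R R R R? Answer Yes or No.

No

start at p2
read 'R': p2 → p0
read 'R': p0 → p4
read 'L': p4 → p0
read 'L': p0 → p1
read 'R': p1 → p4
read 'L': p4 → p0
read 'R': p0 → p4
read 'L': p4 → p0
read 'R': p0 → p4
read 'L': p4 → p0
read 'R': p0 → p4
read 'R': p4 → p2
read 'R': p2 → p0
read 'R': p0 → p4
read 'R': p4 → p2
End state p2 is not accepting.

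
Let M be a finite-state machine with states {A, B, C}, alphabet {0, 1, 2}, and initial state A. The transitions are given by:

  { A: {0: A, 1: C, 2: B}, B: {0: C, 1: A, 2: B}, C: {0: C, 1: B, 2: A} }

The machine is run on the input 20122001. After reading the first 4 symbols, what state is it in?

B

Trace: A -2-> B -0-> C -1-> B -2-> B
After 4 symbols: B.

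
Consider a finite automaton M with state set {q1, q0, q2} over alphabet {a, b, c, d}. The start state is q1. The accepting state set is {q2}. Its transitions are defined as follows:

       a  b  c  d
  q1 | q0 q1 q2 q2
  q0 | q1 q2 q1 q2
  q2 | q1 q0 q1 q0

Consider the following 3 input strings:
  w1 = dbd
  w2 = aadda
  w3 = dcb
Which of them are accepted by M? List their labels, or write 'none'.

w1

w1:
  start at q1
  read 'd': q1 → q2
  read 'b': q2 → q0
  read 'd': q0 → q2
  end q2, accepted
w2:
  start at q1
  read 'a': q1 → q0
  read 'a': q0 → q1
  read 'd': q1 → q2
  read 'd': q2 → q0
  read 'a': q0 → q1
  end q1, rejected
w3:
  start at q1
  read 'd': q1 → q2
  read 'c': q2 → q1
  read 'b': q1 → q1
  end q1, rejected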